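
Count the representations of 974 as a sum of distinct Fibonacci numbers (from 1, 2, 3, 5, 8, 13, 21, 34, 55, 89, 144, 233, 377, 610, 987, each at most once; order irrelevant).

974 = 610+233+89+34+8 = 610+233+89+34+5+3 = 610+233+89+21+13+8 = 610+233+89+34+5+2+1 = … (11 more), for 15 in all.

15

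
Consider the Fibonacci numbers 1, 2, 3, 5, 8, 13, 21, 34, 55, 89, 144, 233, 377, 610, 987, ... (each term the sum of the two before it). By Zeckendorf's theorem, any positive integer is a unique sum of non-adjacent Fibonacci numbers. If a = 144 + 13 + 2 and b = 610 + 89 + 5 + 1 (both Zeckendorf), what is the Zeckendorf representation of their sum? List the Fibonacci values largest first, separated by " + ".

610 + 233 + 21

The two numbers are 159 and 705, so their sum is 864.
864 − 610 = 254
254 − 233 = 21
21 − 21 = 0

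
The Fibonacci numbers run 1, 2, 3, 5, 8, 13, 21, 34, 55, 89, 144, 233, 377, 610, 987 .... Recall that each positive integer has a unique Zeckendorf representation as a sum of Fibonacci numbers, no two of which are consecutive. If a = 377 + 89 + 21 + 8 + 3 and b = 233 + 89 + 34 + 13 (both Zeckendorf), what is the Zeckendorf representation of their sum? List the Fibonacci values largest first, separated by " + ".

610 + 233 + 21 + 3

The two numbers are 498 and 369, so their sum is 867.
Greedily peel off the largest Fibonacci term at each step:
take 610 (≤ 867); 867 − 610 = 257
take 233 (≤ 257); 257 − 233 = 24
take 21 (≤ 24); 24 − 21 = 3
take 3 (≤ 3); 3 − 3 = 0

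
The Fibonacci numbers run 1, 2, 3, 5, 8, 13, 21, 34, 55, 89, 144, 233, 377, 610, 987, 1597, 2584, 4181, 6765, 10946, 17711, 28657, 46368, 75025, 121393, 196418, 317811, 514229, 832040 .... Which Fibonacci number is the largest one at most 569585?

514229 ≤ 569585 < 832040, so the largest Fibonacci number not exceeding 569585 is 514229.

514229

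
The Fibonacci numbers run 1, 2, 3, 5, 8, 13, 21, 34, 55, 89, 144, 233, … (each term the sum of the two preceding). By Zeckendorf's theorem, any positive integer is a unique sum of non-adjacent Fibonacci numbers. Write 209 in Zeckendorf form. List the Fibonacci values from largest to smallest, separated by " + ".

take 144 (≤ 209); 209 − 144 = 65
take 55 (≤ 65); 65 − 55 = 10
take 8 (≤ 10); 10 − 8 = 2
take 2 (≤ 2); 2 − 2 = 0
So 209 = 144 + 55 + 8 + 2, with no two terms consecutive in the sequence.

144 + 55 + 8 + 2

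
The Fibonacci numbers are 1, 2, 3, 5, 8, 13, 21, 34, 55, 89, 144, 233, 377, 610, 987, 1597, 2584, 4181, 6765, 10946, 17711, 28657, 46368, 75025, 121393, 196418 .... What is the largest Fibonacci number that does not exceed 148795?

121393 ≤ 148795 < 196418, so the largest Fibonacci number not exceeding 148795 is 121393.

121393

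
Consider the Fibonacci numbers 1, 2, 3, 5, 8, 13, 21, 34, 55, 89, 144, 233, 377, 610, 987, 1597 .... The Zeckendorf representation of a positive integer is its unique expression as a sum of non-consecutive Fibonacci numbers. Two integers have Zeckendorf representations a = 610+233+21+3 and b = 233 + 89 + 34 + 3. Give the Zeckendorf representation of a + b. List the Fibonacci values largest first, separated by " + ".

987 + 233 + 5 + 1

The two numbers are 867 and 359, so their sum is 1226.
Repeatedly subtract the largest Fibonacci number that fits:
987 ≤ 1226 < 1597, so take 987; remainder 239
233 ≤ 239 < 377, so take 233; remainder 6
5 ≤ 6 < 8, so take 5; remainder 1
1 ≤ 1 < 2, so take 1; remainder 0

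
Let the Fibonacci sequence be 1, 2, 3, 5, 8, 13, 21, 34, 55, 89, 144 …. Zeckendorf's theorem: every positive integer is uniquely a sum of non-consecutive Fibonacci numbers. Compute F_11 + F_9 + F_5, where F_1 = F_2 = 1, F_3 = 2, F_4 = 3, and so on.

128

F_11 + F_9 + F_5 = 89 + 34 + 5 = 128.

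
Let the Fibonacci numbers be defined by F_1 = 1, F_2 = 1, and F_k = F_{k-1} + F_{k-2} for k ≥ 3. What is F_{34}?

Iterating the recurrence up to F_{29} = 514229 and F_{28} = 317811:
F_{30} = F_{29} + F_{28} = 514229 + 317811 = 832040
F_{31} = F_{30} + F_{29} = 832040 + 514229 = 1346269
F_{32} = F_{31} + F_{30} = 1346269 + 832040 = 2178309
F_{33} = F_{32} + F_{31} = 2178309 + 1346269 = 3524578
F_{34} = F_{33} + F_{32} = 3524578 + 2178309 = 5702887

5702887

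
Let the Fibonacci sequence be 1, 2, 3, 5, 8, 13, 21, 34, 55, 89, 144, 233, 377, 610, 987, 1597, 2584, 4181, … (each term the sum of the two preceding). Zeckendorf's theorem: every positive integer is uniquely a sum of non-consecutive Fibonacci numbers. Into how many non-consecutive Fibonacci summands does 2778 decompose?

5

Greedily peel off the largest Fibonacci term at each step:
2778: greatest Fibonacci not exceeding it is 2584, leaving 194
194: greatest Fibonacci not exceeding it is 144, leaving 50
50: greatest Fibonacci not exceeding it is 34, leaving 16
16: greatest Fibonacci not exceeding it is 13, leaving 3
3: greatest Fibonacci not exceeding it is 3, leaving 0
2778 = 2584 + 144 + 34 + 13 + 3, which has 5 terms.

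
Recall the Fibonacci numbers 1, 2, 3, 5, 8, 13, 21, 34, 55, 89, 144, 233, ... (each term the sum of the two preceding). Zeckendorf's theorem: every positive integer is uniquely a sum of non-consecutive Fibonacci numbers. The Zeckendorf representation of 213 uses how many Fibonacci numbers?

4

213: greatest Fibonacci not exceeding it is 144, leaving 69
69: greatest Fibonacci not exceeding it is 55, leaving 14
14: greatest Fibonacci not exceeding it is 13, leaving 1
1: greatest Fibonacci not exceeding it is 1, leaving 0
213 = 144 + 55 + 13 + 1, which has 4 terms.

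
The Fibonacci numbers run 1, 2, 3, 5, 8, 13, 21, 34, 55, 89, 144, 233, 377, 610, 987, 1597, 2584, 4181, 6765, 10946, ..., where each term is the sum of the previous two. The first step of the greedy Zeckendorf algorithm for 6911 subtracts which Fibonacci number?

6765

6765 ≤ 6911 < 10946, so the largest Fibonacci number not exceeding 6911 is 6765.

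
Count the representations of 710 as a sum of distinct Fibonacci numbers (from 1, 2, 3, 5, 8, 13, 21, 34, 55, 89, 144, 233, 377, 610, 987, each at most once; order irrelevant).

24

Each representation comes from the Zeckendorf form by replacing some F_k with F_{k−1} + F_{k−2} where possible.
710 = 610+89+8+3 = 610+89+8+2+1 = 610+55+34+8+3 = … (21 more), for 24 in all.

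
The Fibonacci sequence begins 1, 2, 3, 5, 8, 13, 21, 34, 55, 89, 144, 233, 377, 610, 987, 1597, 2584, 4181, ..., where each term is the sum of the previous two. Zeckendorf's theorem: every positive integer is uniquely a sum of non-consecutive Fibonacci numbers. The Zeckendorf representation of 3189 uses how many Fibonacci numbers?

largest Fibonacci ≤ 3189 is 2584; 3189 − 2584 = 605
largest Fibonacci ≤ 605 is 377; 605 − 377 = 228
largest Fibonacci ≤ 228 is 144; 228 − 144 = 84
largest Fibonacci ≤ 84 is 55; 84 − 55 = 29
largest Fibonacci ≤ 29 is 21; 29 − 21 = 8
largest Fibonacci ≤ 8 is 8; 8 − 8 = 0
3189 = 2584 + 377 + 144 + 55 + 21 + 8, which has 6 terms.

6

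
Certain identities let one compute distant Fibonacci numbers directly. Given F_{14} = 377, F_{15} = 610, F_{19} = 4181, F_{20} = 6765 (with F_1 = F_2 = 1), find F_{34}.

5702887

By the addition formula F_{m+n} = F_m F_{n+1} + F_{m−1} F_n with m=20, n=14: F_{34} = 6765·610 + 4181·377 = 4126650 + 1576237 = 5702887.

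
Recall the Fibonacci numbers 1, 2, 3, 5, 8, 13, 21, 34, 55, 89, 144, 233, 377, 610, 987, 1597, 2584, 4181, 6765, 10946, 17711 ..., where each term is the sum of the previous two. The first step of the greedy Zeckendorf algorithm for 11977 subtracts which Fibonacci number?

10946 ≤ 11977 < 17711, so the largest Fibonacci number not exceeding 11977 is 10946.

10946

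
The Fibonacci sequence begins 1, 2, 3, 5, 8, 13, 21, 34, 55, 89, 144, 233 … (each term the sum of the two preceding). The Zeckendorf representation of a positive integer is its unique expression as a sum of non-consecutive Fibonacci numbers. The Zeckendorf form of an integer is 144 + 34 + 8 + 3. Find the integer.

189

144 + 34 + 8 + 3 = 189.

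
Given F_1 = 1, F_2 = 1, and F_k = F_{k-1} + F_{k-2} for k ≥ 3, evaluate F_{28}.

Iterating the recurrence up to F_{22} = 17711 and F_{21} = 10946:
F_{23} = F_{22} + F_{21} = 17711 + 10946 = 28657
F_{24} = F_{23} + F_{22} = 28657 + 17711 = 46368
F_{25} = F_{24} + F_{23} = 46368 + 28657 = 75025
F_{26} = F_{25} + F_{24} = 75025 + 46368 = 121393
F_{27} = F_{26} + F_{25} = 121393 + 75025 = 196418
F_{28} = F_{27} + F_{26} = 196418 + 121393 = 317811

317811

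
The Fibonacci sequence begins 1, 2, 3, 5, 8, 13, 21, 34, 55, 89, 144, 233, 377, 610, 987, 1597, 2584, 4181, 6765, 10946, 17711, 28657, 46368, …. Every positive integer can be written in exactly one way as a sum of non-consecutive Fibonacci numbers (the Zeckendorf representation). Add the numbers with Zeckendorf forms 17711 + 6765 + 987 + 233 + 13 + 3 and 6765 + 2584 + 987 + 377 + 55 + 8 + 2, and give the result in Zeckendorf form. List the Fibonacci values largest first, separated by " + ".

The two numbers are 25712 and 10778, so their sum is 36490.
36490 − 28657 = 7833
7833 − 6765 = 1068
1068 − 987 = 81
81 − 55 = 26
26 − 21 = 5
5 − 5 = 0

28657 + 6765 + 987 + 55 + 21 + 5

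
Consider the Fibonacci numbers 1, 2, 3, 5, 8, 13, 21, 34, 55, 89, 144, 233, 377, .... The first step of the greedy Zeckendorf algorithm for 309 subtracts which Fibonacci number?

233 ≤ 309 < 377, so the largest Fibonacci number not exceeding 309 is 233.

233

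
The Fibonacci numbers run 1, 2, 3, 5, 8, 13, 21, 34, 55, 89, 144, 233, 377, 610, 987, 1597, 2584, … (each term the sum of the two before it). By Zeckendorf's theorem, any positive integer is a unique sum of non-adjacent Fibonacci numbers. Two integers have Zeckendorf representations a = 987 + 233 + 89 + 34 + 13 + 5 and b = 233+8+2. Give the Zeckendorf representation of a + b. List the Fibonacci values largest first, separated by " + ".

1597 + 5 + 2

The two numbers are 1361 and 243, so their sum is 1604.
largest Fibonacci ≤ 1604 is 1597; 1604 − 1597 = 7
largest Fibonacci ≤ 7 is 5; 7 − 5 = 2
largest Fibonacci ≤ 2 is 2; 2 − 2 = 0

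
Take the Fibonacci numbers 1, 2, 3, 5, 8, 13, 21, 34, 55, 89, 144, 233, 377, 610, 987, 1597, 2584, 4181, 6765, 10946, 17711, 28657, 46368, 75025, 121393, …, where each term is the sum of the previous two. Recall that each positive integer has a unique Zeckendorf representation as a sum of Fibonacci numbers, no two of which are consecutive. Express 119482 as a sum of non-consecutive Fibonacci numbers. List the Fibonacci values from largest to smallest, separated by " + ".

75025 + 28657 + 10946 + 4181 + 610 + 55 + 8

take 75025 (≤ 119482); 119482 − 75025 = 44457
take 28657 (≤ 44457); 44457 − 28657 = 15800
take 10946 (≤ 15800); 15800 − 10946 = 4854
take 4181 (≤ 4854); 4854 − 4181 = 673
take 610 (≤ 673); 673 − 610 = 63
take 55 (≤ 63); 63 − 55 = 8
take 8 (≤ 8); 8 − 8 = 0
So 119482 = 75025 + 28657 + 10946 + 4181 + 610 + 55 + 8, with no two terms consecutive in the sequence.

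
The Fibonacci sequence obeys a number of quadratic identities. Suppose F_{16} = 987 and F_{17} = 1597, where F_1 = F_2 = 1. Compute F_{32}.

By the doubling identity F_{2k} = F_k(2F_{k+1} − F_k): F_{32} = 987·(2·1597 − 987) = 987·2207 = 2178309.

2178309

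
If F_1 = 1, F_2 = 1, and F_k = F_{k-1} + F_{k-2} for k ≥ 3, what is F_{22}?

Iterating the recurrence up to F_{16} = 987 and F_{15} = 610:
F_{17} = F_{16} + F_{15} = 987 + 610 = 1597
F_{18} = F_{17} + F_{16} = 1597 + 987 = 2584
F_{19} = F_{18} + F_{17} = 2584 + 1597 = 4181
F_{20} = F_{19} + F_{18} = 4181 + 2584 = 6765
F_{21} = F_{20} + F_{19} = 6765 + 4181 = 10946
F_{22} = F_{21} + F_{20} = 10946 + 6765 = 17711

17711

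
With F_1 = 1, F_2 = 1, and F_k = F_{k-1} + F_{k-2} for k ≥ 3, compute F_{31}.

Iterating the recurrence up to F_{24} = 46368 and F_{23} = 28657:
F_{25} = F_{24} + F_{23} = 46368 + 28657 = 75025
F_{26} = F_{25} + F_{24} = 75025 + 46368 = 121393
F_{27} = F_{26} + F_{25} = 121393 + 75025 = 196418
F_{28} = F_{27} + F_{26} = 196418 + 121393 = 317811
F_{29} = F_{28} + F_{27} = 317811 + 196418 = 514229
F_{30} = F_{29} + F_{28} = 514229 + 317811 = 832040
F_{31} = F_{30} + F_{29} = 832040 + 514229 = 1346269

1346269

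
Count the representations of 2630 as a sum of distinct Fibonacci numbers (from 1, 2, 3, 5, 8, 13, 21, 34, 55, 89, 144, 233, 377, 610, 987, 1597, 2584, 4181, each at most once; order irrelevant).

10

2630 = 2584+34+8+3+1 = 2584+21+13+8+3+1 = 1597+987+34+8+3+1 = 1597+987+21+13+8+3+1 = … (6 more), for 10 in all.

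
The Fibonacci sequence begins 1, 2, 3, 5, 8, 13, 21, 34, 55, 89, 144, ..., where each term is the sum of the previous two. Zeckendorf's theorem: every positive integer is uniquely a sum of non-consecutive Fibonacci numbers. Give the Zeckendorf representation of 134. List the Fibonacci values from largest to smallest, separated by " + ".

take 89 (≤ 134); 134 − 89 = 45
take 34 (≤ 45); 45 − 34 = 11
take 8 (≤ 11); 11 − 8 = 3
take 3 (≤ 3); 3 − 3 = 0
So 134 = 89 + 34 + 8 + 3, with no two terms consecutive in the sequence.

89 + 34 + 8 + 3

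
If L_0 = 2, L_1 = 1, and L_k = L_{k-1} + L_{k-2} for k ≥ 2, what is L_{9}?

Iterating the recurrence up to L_{4} = 7 and L_{3} = 4:
L_{5} = L_{4} + L_{3} = 7 + 4 = 11
L_{6} = L_{5} + L_{4} = 11 + 7 = 18
L_{7} = L_{6} + L_{5} = 18 + 11 = 29
L_{8} = L_{7} + L_{6} = 29 + 18 = 47
L_{9} = L_{8} + L_{7} = 47 + 29 = 76

76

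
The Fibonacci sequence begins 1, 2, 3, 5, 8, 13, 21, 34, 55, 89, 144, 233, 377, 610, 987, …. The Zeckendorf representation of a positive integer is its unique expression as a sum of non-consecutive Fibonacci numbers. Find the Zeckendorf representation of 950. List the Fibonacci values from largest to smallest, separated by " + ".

Greedily peel off the largest Fibonacci term at each step:
950 − 610 = 340
340 − 233 = 107
107 − 89 = 18
18 − 13 = 5
5 − 5 = 0
So 950 = 610 + 233 + 89 + 13 + 5, with no two terms consecutive in the sequence.

610 + 233 + 89 + 13 + 5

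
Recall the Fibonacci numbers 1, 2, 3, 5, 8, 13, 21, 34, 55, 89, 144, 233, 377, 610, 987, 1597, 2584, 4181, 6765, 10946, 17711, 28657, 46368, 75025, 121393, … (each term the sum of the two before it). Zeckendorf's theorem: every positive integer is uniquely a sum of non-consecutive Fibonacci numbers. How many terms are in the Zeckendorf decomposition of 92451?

7

Greedily peel off the largest Fibonacci term at each step:
92451: greatest Fibonacci not exceeding it is 75025, leaving 17426
17426: greatest Fibonacci not exceeding it is 10946, leaving 6480
6480: greatest Fibonacci not exceeding it is 4181, leaving 2299
2299: greatest Fibonacci not exceeding it is 1597, leaving 702
702: greatest Fibonacci not exceeding it is 610, leaving 92
92: greatest Fibonacci not exceeding it is 89, leaving 3
3: greatest Fibonacci not exceeding it is 3, leaving 0
92451 = 75025 + 10946 + 4181 + 1597 + 610 + 89 + 3, which has 7 terms.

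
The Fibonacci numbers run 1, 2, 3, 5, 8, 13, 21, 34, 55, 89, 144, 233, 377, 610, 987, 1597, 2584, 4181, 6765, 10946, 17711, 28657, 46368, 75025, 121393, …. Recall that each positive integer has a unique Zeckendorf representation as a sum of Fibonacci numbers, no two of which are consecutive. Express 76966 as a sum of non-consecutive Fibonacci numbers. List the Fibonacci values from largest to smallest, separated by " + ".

75025 + 1597 + 233 + 89 + 21 + 1

Repeatedly subtract the largest Fibonacci number that fits:
75025 ≤ 76966 < 121393, so take 75025; remainder 1941
1597 ≤ 1941 < 2584, so take 1597; remainder 344
233 ≤ 344 < 377, so take 233; remainder 111
89 ≤ 111 < 144, so take 89; remainder 22
21 ≤ 22 < 34, so take 21; remainder 1
1 ≤ 1 < 2, so take 1; remainder 0
So 76966 = 75025 + 1597 + 233 + 89 + 21 + 1, with no two terms consecutive in the sequence.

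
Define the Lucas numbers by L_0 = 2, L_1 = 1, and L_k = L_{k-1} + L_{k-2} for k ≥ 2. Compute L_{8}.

Iterating the recurrence up to L_{3} = 4 and L_{2} = 3:
L_{4} = L_{3} + L_{2} = 4 + 3 = 7
L_{5} = L_{4} + L_{3} = 7 + 4 = 11
L_{6} = L_{5} + L_{4} = 11 + 7 = 18
L_{7} = L_{6} + L_{5} = 18 + 11 = 29
L_{8} = L_{7} + L_{6} = 29 + 18 = 47

47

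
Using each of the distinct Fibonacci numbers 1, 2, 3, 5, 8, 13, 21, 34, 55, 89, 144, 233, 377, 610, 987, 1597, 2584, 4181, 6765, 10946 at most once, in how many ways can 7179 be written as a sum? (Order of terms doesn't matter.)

66

7179 = 6765+377+34+3 = 6765+377+34+2+1 = 6765+377+21+13+3 = 6765+233+144+34+3 = … (62 more), for 66 in all.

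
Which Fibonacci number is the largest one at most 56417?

46368

46368 ≤ 56417 < 75025, so the largest Fibonacci number not exceeding 56417 is 46368.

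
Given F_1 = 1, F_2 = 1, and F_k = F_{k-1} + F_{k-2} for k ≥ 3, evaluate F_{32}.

2178309

Iterating the recurrence up to F_{26} = 121393 and F_{25} = 75025:
F_{27} = F_{26} + F_{25} = 121393 + 75025 = 196418
F_{28} = F_{27} + F_{26} = 196418 + 121393 = 317811
F_{29} = F_{28} + F_{27} = 317811 + 196418 = 514229
F_{30} = F_{29} + F_{28} = 514229 + 317811 = 832040
F_{31} = F_{30} + F_{29} = 832040 + 514229 = 1346269
F_{32} = F_{31} + F_{30} = 1346269 + 832040 = 2178309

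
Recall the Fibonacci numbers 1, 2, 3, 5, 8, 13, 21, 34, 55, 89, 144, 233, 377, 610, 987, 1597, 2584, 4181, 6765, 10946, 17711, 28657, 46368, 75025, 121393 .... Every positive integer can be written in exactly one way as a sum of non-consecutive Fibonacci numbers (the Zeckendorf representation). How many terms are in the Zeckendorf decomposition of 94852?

9

take 75025 (≤ 94852); 94852 − 75025 = 19827
take 17711 (≤ 19827); 19827 − 17711 = 2116
take 1597 (≤ 2116); 2116 − 1597 = 519
take 377 (≤ 519); 519 − 377 = 142
take 89 (≤ 142); 142 − 89 = 53
take 34 (≤ 53); 53 − 34 = 19
take 13 (≤ 19); 19 − 13 = 6
take 5 (≤ 6); 6 − 5 = 1
take 1 (≤ 1); 1 − 1 = 0
94852 = 75025 + 17711 + 1597 + 377 + 89 + 34 + 13 + 5 + 1, which has 9 terms.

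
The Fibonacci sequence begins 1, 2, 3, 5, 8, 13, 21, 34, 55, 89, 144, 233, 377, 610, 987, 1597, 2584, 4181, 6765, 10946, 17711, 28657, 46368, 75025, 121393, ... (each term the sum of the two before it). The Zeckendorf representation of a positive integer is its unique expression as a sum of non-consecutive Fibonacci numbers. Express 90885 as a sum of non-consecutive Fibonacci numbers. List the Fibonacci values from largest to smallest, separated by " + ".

75025 + 10946 + 4181 + 610 + 89 + 34

largest Fibonacci ≤ 90885 is 75025; 90885 − 75025 = 15860
largest Fibonacci ≤ 15860 is 10946; 15860 − 10946 = 4914
largest Fibonacci ≤ 4914 is 4181; 4914 − 4181 = 733
largest Fibonacci ≤ 733 is 610; 733 − 610 = 123
largest Fibonacci ≤ 123 is 89; 123 − 89 = 34
largest Fibonacci ≤ 34 is 34; 34 − 34 = 0
So 90885 = 75025 + 10946 + 4181 + 610 + 89 + 34, with no two terms consecutive in the sequence.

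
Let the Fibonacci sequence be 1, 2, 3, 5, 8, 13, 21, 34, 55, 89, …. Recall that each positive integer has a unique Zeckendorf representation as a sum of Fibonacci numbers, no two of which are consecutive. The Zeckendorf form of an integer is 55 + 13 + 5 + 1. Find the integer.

74

55 + 13 + 5 + 1 = 74.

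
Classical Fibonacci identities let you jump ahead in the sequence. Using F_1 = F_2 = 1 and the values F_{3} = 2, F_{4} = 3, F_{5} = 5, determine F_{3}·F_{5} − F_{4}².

1

2·5 − 3² = 10 − 9 = 1. (Cassini's identity: F_{k−1}F_{k+1} − F_k² = (−1)^k.)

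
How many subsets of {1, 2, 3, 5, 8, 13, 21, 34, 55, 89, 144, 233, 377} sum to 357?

10

Each representation comes from the Zeckendorf form by replacing some F_k with F_{k−1} + F_{k−2} where possible.
357 = 233+89+34+1 = 233+89+21+13+1 = 233+89+21+8+5+1 = 233+55+34+21+13+1 = 233+89+21+8+3+2+1 = … (5 more), for 10 in all.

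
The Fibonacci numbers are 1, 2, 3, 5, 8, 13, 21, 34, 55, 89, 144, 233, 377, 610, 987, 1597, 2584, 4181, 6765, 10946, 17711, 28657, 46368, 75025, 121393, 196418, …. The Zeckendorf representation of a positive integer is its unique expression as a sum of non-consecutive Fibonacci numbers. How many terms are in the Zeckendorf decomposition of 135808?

take 121393 (≤ 135808); 135808 − 121393 = 14415
take 10946 (≤ 14415); 14415 − 10946 = 3469
take 2584 (≤ 3469); 3469 − 2584 = 885
take 610 (≤ 885); 885 − 610 = 275
take 233 (≤ 275); 275 − 233 = 42
take 34 (≤ 42); 42 − 34 = 8
take 8 (≤ 8); 8 − 8 = 0
135808 = 121393 + 10946 + 2584 + 610 + 233 + 34 + 8, which has 7 terms.

7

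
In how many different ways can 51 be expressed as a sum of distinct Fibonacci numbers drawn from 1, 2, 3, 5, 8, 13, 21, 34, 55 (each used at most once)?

51 = 34+13+3+1 = 34+8+5+3+1 = 21+13+8+5+3+1 — 3 representations.

3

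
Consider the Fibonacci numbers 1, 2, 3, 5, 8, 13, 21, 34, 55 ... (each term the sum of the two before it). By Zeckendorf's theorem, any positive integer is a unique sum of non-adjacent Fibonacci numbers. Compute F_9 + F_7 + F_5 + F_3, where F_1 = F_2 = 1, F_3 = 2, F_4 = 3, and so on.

F_9 + F_7 + F_5 + F_3 = 34 + 13 + 5 + 2 = 54.

54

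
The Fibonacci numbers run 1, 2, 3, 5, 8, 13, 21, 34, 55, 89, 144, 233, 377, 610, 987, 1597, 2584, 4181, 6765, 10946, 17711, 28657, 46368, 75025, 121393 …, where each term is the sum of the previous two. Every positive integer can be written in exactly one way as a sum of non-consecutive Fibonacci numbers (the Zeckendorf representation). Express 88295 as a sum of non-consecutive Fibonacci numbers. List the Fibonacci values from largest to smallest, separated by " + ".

75025 + 10946 + 1597 + 610 + 89 + 21 + 5 + 2

largest Fibonacci ≤ 88295 is 75025; 88295 − 75025 = 13270
largest Fibonacci ≤ 13270 is 10946; 13270 − 10946 = 2324
largest Fibonacci ≤ 2324 is 1597; 2324 − 1597 = 727
largest Fibonacci ≤ 727 is 610; 727 − 610 = 117
largest Fibonacci ≤ 117 is 89; 117 − 89 = 28
largest Fibonacci ≤ 28 is 21; 28 − 21 = 7
largest Fibonacci ≤ 7 is 5; 7 − 5 = 2
largest Fibonacci ≤ 2 is 2; 2 − 2 = 0
So 88295 = 75025 + 10946 + 1597 + 610 + 89 + 21 + 5 + 2, with no two terms consecutive in the sequence.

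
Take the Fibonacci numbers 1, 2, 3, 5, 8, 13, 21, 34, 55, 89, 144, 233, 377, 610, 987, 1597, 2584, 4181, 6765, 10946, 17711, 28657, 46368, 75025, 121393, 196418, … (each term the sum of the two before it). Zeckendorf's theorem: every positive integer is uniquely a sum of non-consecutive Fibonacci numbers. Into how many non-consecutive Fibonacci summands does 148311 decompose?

148311: greatest Fibonacci not exceeding it is 121393, leaving 26918
26918: greatest Fibonacci not exceeding it is 17711, leaving 9207
9207: greatest Fibonacci not exceeding it is 6765, leaving 2442
2442: greatest Fibonacci not exceeding it is 1597, leaving 845
845: greatest Fibonacci not exceeding it is 610, leaving 235
235: greatest Fibonacci not exceeding it is 233, leaving 2
2: greatest Fibonacci not exceeding it is 2, leaving 0
148311 = 121393 + 17711 + 6765 + 1597 + 610 + 233 + 2, which has 7 terms.

7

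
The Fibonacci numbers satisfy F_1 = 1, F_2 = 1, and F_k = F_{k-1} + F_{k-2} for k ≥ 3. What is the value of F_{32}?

Iterating the recurrence up to F_{24} = 46368 and F_{23} = 28657:
F_{25} = F_{24} + F_{23} = 46368 + 28657 = 75025
F_{26} = F_{25} + F_{24} = 75025 + 46368 = 121393
F_{27} = F_{26} + F_{25} = 121393 + 75025 = 196418
F_{28} = F_{27} + F_{26} = 196418 + 121393 = 317811
F_{29} = F_{28} + F_{27} = 317811 + 196418 = 514229
F_{30} = F_{29} + F_{28} = 514229 + 317811 = 832040
F_{31} = F_{30} + F_{29} = 832040 + 514229 = 1346269
F_{32} = F_{31} + F_{30} = 1346269 + 832040 = 2178309

2178309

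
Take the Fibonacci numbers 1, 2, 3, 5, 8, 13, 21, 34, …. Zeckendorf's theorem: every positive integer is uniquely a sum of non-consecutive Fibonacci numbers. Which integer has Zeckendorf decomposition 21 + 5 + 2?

28

21 + 5 + 2 = 28.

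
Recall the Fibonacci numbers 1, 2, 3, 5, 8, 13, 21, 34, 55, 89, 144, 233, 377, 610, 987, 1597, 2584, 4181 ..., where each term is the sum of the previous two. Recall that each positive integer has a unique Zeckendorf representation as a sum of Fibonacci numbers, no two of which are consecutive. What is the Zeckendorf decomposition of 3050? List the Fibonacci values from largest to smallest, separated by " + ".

2584 + 377 + 89

subtract 2584 from 3050: 466 remains
subtract 377 from 466: 89 remains
subtract 89 from 89: 0 remains
So 3050 = 2584 + 377 + 89, with no two terms consecutive in the sequence.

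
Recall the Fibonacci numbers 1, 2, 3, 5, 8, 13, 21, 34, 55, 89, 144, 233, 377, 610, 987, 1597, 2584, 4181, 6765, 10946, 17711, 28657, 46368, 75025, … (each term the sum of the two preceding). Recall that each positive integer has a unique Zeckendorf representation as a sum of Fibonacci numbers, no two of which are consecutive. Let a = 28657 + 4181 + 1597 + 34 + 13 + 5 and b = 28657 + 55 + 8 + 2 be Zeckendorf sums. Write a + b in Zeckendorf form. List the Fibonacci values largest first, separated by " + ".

46368 + 10946 + 4181 + 1597 + 89 + 21 + 5 + 2

The two numbers are 34487 and 28722, so their sum is 63209.
63209: greatest Fibonacci not exceeding it is 46368, leaving 16841
16841: greatest Fibonacci not exceeding it is 10946, leaving 5895
5895: greatest Fibonacci not exceeding it is 4181, leaving 1714
1714: greatest Fibonacci not exceeding it is 1597, leaving 117
117: greatest Fibonacci not exceeding it is 89, leaving 28
28: greatest Fibonacci not exceeding it is 21, leaving 7
7: greatest Fibonacci not exceeding it is 5, leaving 2
2: greatest Fibonacci not exceeding it is 2, leaving 0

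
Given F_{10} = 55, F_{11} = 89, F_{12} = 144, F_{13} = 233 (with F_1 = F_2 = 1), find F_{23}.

28657

By the addition formula F_{m+n} = F_m F_{n+1} + F_{m−1} F_n with m=13, n=10: F_{23} = 233·89 + 144·55 = 20737 + 7920 = 28657.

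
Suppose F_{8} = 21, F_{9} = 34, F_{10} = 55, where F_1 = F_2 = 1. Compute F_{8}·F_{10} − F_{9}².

-1

21·55 − 34² = 1155 − 1156 = -1. (Cassini's identity: F_{k−1}F_{k+1} − F_k² = (−1)^k.)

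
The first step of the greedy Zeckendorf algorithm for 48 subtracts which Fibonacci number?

34

34 ≤ 48 < 55, so the largest Fibonacci number not exceeding 48 is 34.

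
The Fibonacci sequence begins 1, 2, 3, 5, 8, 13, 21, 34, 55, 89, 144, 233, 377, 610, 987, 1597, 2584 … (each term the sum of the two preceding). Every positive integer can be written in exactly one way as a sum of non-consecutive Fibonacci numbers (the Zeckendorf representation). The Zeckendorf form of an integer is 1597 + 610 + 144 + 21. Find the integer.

2372

1597 + 610 + 144 + 21 = 2372.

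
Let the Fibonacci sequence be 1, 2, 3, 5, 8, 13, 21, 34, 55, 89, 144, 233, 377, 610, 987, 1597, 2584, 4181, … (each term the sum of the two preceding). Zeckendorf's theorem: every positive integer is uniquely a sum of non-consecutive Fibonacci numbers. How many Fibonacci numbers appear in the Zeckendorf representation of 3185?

7

2584 ≤ 3185 < 4181, so take 2584; remainder 601
377 ≤ 601 < 610, so take 377; remainder 224
144 ≤ 224 < 233, so take 144; remainder 80
55 ≤ 80 < 89, so take 55; remainder 25
21 ≤ 25 < 34, so take 21; remainder 4
3 ≤ 4 < 5, so take 3; remainder 1
1 ≤ 1 < 2, so take 1; remainder 0
3185 = 2584 + 377 + 144 + 55 + 21 + 3 + 1, which has 7 terms.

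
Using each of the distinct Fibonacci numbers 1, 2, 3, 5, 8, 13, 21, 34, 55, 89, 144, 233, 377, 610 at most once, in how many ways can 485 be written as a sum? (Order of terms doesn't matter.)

14

Each representation comes from the Zeckendorf form by replacing some F_k with F_{k−1} + F_{k−2} where possible.
485 = 377+89+13+5+1 = 377+89+13+3+2+1 = 377+55+34+13+5+1 = … (11 more), for 14 in all.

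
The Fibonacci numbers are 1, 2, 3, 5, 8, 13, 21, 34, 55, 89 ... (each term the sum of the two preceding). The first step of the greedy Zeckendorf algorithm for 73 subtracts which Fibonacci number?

55 ≤ 73 < 89, so the largest Fibonacci number not exceeding 73 is 55.

55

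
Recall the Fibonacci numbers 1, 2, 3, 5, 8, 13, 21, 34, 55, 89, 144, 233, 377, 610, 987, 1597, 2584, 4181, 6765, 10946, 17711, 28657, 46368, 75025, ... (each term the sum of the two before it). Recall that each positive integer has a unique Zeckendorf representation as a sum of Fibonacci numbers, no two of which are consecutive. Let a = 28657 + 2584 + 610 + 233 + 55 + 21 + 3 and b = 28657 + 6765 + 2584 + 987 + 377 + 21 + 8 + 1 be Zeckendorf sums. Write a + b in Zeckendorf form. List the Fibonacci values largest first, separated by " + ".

The two numbers are 32163 and 39400, so their sum is 71563.
Repeatedly subtract the largest Fibonacci number that fits:
46368 ≤ 71563 < 75025, so take 46368; remainder 25195
17711 ≤ 25195 < 28657, so take 17711; remainder 7484
6765 ≤ 7484 < 10946, so take 6765; remainder 719
610 ≤ 719 < 987, so take 610; remainder 109
89 ≤ 109 < 144, so take 89; remainder 20
13 ≤ 20 < 21, so take 13; remainder 7
5 ≤ 7 < 8, so take 5; remainder 2
2 ≤ 2 < 3, so take 2; remainder 0

46368 + 17711 + 6765 + 610 + 89 + 13 + 5 + 2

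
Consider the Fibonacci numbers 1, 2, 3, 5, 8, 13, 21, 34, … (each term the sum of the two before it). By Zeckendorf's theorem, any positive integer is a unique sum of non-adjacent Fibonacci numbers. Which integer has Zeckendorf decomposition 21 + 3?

24

21 + 3 = 24.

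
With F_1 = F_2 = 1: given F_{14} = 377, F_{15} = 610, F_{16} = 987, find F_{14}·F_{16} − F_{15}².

377·987 − 610² = 372099 − 372100 = -1. (Cassini's identity: F_{k−1}F_{k+1} − F_k² = (−1)^k.)

-1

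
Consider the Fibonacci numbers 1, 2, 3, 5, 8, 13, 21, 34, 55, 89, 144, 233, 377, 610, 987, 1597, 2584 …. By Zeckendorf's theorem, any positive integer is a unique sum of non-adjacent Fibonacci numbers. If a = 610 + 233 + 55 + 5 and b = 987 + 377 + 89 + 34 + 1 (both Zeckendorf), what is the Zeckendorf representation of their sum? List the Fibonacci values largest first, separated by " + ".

1597 + 610 + 144 + 34 + 5 + 1

The two numbers are 903 and 1488, so their sum is 2391.
Repeatedly subtract the largest Fibonacci number that fits:
1597 ≤ 2391 < 2584, so take 1597; remainder 794
610 ≤ 794 < 987, so take 610; remainder 184
144 ≤ 184 < 233, so take 144; remainder 40
34 ≤ 40 < 55, so take 34; remainder 6
5 ≤ 6 < 8, so take 5; remainder 1
1 ≤ 1 < 2, so take 1; remainder 0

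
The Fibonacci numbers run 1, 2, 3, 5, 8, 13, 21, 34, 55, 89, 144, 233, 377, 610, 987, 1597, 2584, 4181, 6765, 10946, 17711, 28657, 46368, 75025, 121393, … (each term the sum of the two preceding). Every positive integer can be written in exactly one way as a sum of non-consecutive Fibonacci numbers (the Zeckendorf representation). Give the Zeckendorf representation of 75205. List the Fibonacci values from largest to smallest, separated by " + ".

75025 + 144 + 34 + 2

75025 ≤ 75205 < 121393, so take 75025; remainder 180
144 ≤ 180 < 233, so take 144; remainder 36
34 ≤ 36 < 55, so take 34; remainder 2
2 ≤ 2 < 3, so take 2; remainder 0
So 75205 = 75025 + 144 + 34 + 2, with no two terms consecutive in the sequence.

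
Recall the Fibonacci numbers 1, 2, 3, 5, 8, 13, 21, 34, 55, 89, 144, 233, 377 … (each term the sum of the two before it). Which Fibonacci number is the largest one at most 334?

233 ≤ 334 < 377, so the largest Fibonacci number not exceeding 334 is 233.

233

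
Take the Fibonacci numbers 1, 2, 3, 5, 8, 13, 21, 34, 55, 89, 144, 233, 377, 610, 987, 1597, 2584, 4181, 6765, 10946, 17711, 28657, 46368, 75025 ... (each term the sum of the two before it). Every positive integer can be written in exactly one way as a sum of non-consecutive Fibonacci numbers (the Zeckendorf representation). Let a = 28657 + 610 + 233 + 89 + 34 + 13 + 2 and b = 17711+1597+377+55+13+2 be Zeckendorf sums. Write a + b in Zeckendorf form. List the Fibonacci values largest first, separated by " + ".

The two numbers are 29638 and 19755, so their sum is 49393.
Greedily peel off the largest Fibonacci term at each step:
46368 ≤ 49393 < 75025, so take 46368; remainder 3025
2584 ≤ 3025 < 4181, so take 2584; remainder 441
377 ≤ 441 < 610, so take 377; remainder 64
55 ≤ 64 < 89, so take 55; remainder 9
8 ≤ 9 < 13, so take 8; remainder 1
1 ≤ 1 < 2, so take 1; remainder 0

46368 + 2584 + 377 + 55 + 8 + 1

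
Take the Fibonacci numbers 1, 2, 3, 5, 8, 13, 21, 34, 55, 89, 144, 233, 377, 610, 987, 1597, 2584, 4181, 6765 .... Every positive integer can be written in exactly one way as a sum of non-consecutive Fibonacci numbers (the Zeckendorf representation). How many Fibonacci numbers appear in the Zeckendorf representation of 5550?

5550 − 4181 = 1369
1369 − 987 = 382
382 − 377 = 5
5 − 5 = 0
5550 = 4181 + 987 + 377 + 5, which has 4 terms.

4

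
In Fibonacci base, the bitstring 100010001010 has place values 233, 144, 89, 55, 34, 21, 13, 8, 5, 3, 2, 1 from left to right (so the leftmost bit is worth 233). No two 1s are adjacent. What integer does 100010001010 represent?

274

Summing the place values of the 1 bits: 233 + 34 + 5 + 2 = 274.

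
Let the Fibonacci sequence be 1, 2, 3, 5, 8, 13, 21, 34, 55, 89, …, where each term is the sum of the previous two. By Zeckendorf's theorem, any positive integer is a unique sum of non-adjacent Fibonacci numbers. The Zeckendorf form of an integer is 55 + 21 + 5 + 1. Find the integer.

82

55 + 21 + 5 + 1 = 82.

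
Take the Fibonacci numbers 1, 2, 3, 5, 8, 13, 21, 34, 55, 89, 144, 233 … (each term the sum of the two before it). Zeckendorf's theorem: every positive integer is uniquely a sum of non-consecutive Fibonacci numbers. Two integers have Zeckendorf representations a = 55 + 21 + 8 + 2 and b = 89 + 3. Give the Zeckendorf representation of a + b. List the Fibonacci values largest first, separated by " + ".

The two numbers are 86 and 92, so their sum is 178.
144 ≤ 178 < 233, so take 144; remainder 34
34 ≤ 34 < 55, so take 34; remainder 0

144 + 34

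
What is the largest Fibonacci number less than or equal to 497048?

317811

317811 ≤ 497048 < 514229, so the largest Fibonacci number not exceeding 497048 is 317811.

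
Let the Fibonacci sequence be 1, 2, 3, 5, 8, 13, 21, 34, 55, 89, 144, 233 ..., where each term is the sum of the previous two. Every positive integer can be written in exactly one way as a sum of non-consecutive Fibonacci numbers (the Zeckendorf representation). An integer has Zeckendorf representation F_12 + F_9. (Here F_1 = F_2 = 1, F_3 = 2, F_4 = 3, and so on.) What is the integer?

178

F_12 + F_9 = 144 + 34 = 178.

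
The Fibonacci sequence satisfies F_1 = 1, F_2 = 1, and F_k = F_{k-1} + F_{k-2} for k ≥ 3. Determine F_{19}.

Iterating the recurrence up to F_{11} = 89 and F_{10} = 55:
F_{12} = F_{11} + F_{10} = 89 + 55 = 144
F_{13} = F_{12} + F_{11} = 144 + 89 = 233
F_{14} = F_{13} + F_{12} = 233 + 144 = 377
F_{15} = F_{14} + F_{13} = 377 + 233 = 610
F_{16} = F_{15} + F_{14} = 610 + 377 = 987
F_{17} = F_{16} + F_{15} = 987 + 610 = 1597
F_{18} = F_{17} + F_{16} = 1597 + 987 = 2584
F_{19} = F_{18} + F_{17} = 2584 + 1597 = 4181

4181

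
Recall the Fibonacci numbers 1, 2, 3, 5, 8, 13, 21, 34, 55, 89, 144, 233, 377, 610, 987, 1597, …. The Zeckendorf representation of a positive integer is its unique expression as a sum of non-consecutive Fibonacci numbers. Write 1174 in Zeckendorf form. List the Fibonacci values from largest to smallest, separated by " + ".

987 + 144 + 34 + 8 + 1

subtract 987 from 1174: 187 remains
subtract 144 from 187: 43 remains
subtract 34 from 43: 9 remains
subtract 8 from 9: 1 remains
subtract 1 from 1: 0 remains
So 1174 = 987 + 144 + 34 + 8 + 1, with no two terms consecutive in the sequence.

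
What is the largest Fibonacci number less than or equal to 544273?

514229

514229 ≤ 544273 < 832040, so the largest Fibonacci number not exceeding 544273 is 514229.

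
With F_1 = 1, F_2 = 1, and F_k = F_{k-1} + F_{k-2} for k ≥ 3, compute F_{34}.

5702887

Iterating the recurrence up to F_{28} = 317811 and F_{27} = 196418:
F_{29} = F_{28} + F_{27} = 317811 + 196418 = 514229
F_{30} = F_{29} + F_{28} = 514229 + 317811 = 832040
F_{31} = F_{30} + F_{29} = 832040 + 514229 = 1346269
F_{32} = F_{31} + F_{30} = 1346269 + 832040 = 2178309
F_{33} = F_{32} + F_{31} = 2178309 + 1346269 = 3524578
F_{34} = F_{33} + F_{32} = 3524578 + 2178309 = 5702887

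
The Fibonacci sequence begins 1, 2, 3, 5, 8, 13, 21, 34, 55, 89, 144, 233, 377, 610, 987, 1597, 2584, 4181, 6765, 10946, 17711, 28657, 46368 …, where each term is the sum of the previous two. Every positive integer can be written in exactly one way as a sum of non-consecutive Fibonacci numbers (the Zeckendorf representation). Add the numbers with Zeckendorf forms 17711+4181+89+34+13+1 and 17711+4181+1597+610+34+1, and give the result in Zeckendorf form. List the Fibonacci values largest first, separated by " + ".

The two numbers are 22029 and 24134, so their sum is 46163.
take 28657 (≤ 46163); 46163 − 28657 = 17506
take 10946 (≤ 17506); 17506 − 10946 = 6560
take 4181 (≤ 6560); 6560 − 4181 = 2379
take 1597 (≤ 2379); 2379 − 1597 = 782
take 610 (≤ 782); 782 − 610 = 172
take 144 (≤ 172); 172 − 144 = 28
take 21 (≤ 28); 28 − 21 = 7
take 5 (≤ 7); 7 − 5 = 2
take 2 (≤ 2); 2 − 2 = 0

28657 + 10946 + 4181 + 1597 + 610 + 144 + 21 + 5 + 2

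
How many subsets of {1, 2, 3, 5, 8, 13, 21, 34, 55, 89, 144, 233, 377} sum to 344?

9

Starting from the Zeckendorf form and repeatedly splitting a term F_k into F_{k−1} + F_{k−2} (when neither is already used) reaches every representation.
344 = 233+89+21+1 = 233+89+13+8+1 = 233+55+34+21+1 = … (6 more), for 9 in all.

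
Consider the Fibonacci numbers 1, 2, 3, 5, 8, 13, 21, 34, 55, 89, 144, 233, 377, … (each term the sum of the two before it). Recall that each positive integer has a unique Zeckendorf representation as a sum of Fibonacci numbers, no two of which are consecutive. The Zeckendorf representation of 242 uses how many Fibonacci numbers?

3

largest Fibonacci ≤ 242 is 233; 242 − 233 = 9
largest Fibonacci ≤ 9 is 8; 9 − 8 = 1
largest Fibonacci ≤ 1 is 1; 1 − 1 = 0
242 = 233 + 8 + 1, which has 3 terms.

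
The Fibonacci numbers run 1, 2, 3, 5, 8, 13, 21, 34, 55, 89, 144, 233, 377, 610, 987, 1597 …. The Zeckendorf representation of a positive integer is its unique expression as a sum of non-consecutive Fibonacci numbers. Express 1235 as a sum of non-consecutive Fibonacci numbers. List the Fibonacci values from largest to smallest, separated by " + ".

take 987 (≤ 1235); 1235 − 987 = 248
take 233 (≤ 248); 248 − 233 = 15
take 13 (≤ 15); 15 − 13 = 2
take 2 (≤ 2); 2 − 2 = 0
So 1235 = 987 + 233 + 13 + 2, with no two terms consecutive in the sequence.

987 + 233 + 13 + 2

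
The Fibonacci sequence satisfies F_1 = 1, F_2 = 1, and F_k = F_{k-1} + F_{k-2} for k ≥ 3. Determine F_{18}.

2584

Iterating the recurrence up to F_{14} = 377 and F_{13} = 233:
F_{15} = F_{14} + F_{13} = 377 + 233 = 610
F_{16} = F_{15} + F_{14} = 610 + 377 = 987
F_{17} = F_{16} + F_{15} = 987 + 610 = 1597
F_{18} = F_{17} + F_{16} = 1597 + 987 = 2584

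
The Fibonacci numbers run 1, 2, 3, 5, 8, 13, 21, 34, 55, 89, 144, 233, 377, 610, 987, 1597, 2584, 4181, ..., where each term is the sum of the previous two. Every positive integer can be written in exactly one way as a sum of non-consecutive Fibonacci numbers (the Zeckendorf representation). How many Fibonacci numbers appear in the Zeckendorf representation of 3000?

Greedy algorithm:
largest Fibonacci ≤ 3000 is 2584; 3000 − 2584 = 416
largest Fibonacci ≤ 416 is 377; 416 − 377 = 39
largest Fibonacci ≤ 39 is 34; 39 − 34 = 5
largest Fibonacci ≤ 5 is 5; 5 − 5 = 0
3000 = 2584 + 377 + 34 + 5, which has 4 terms.

4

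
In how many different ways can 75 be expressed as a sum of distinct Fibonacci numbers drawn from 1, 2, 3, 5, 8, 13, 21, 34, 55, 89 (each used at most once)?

2

Starting from the Zeckendorf form and repeatedly splitting a term F_k into F_{k−1} + F_{k−2} (when neither is already used) reaches every representation.
75 = 55+13+5+2 = 34+21+13+5+2 — 2 representations.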